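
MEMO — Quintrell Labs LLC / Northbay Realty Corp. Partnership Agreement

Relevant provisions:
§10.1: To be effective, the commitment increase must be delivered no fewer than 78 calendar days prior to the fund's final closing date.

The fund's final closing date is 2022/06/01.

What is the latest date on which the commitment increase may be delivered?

2022/03/15

2022/06/01 minus 78 days is 2022/03/15.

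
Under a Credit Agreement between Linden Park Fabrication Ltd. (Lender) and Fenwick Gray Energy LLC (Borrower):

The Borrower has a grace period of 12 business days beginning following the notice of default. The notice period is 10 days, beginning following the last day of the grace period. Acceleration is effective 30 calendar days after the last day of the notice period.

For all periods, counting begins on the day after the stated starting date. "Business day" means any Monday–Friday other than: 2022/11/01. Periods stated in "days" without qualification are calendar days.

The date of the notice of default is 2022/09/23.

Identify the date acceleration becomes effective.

2022/11/20

From Friday, 2022/09/23, 12 business days (Sep 26, Sep 27, Sep 28, Sep 29, …, Oct 7, Oct 10, Oct 11, skipping weekends) brings us to Tuesday, 2022/10/11, which is the last day of the grace period.
The last day of the notice period: 2022/10/11 + 10 days = 2022/10/21.
Adding 30 calendar days to 2022/10/21 gives 2022/11/20, which is the date acceleration becomes effective.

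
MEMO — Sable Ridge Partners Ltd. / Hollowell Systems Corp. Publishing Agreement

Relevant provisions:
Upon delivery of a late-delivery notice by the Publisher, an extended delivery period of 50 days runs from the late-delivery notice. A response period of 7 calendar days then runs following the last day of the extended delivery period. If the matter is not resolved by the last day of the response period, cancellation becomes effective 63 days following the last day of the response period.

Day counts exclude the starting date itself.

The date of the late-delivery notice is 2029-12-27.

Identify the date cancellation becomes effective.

2030-04-26

The last day of the extended delivery period: 50 calendar days after 2029-12-27 is 2030-02-15.
The last day of the response period: 7 calendar days after 2030-02-15 is 2030-02-22.
The date cancellation becomes effective: 63 calendar days after 2030-02-22 is 2030-04-26.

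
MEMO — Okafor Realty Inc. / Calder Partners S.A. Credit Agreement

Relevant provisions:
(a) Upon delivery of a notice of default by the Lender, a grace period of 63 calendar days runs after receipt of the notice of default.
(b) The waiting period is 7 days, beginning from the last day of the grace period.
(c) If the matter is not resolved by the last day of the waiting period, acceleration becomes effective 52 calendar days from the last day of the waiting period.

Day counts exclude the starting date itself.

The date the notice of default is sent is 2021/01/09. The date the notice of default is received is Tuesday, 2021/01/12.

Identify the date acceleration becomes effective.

2021/05/14

The last day of the grace period: 2021/01/12 + 63 days = 2021/03/16.
Adding 7 calendar days to 2021/03/16 gives 2021/03/23, which is the last day of the waiting period.
Adding 52 calendar days to 2021/03/23 gives 2021/05/14, which is the date acceleration becomes effective.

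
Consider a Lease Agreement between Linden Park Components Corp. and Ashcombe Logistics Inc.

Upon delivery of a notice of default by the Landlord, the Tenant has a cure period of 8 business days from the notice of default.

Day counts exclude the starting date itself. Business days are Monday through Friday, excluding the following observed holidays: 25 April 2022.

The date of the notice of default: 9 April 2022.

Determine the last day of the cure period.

20 April 2022

From Saturday, 9 April 2022, 8 business days (Apr 11, Apr 12, Apr 13, Apr 14, Apr 15, Apr 18, Apr 19, Apr 20, skipping weekends) brings us to Wednesday, 20 April 2022, which is the last day of the cure period.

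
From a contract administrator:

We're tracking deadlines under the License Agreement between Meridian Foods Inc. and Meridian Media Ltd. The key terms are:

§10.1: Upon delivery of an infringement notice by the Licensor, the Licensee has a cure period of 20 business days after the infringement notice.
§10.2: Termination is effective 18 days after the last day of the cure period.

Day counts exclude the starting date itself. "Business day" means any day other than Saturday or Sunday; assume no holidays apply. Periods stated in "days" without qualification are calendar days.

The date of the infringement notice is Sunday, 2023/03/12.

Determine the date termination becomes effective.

2023/04/25

From Sunday, 2023/03/12, 20 business days (Mar 13, Mar 14, Mar 15, Mar 16, …, Apr 5, Apr 6, Apr 7, skipping weekends) brings us to Friday, 2023/04/07, which is the last day of the cure period.
Adding 18 calendar days to 2023/04/07 gives 2023/04/25, which is the date termination becomes effective.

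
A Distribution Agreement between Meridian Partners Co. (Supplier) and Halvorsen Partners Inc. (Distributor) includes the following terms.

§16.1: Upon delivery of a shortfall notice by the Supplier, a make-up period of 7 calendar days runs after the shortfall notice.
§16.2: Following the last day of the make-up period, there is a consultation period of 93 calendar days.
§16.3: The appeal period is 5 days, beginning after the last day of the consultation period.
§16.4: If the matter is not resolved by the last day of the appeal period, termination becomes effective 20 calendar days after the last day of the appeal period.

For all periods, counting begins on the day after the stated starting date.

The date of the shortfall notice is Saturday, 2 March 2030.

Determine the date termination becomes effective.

5 July 2030

Adding 7 calendar days to 2 March 2030 gives 9 March 2030, which is the last day of the make-up period.
Adding 93 calendar days to 9 March 2030 gives 10 June 2030, which is the last day of the consultation period.
The last day of the appeal period: 5 calendar days after 10 June 2030 is 15 June 2030.
The date termination becomes effective: 15 June 2030 + 20 days = 5 July 2030.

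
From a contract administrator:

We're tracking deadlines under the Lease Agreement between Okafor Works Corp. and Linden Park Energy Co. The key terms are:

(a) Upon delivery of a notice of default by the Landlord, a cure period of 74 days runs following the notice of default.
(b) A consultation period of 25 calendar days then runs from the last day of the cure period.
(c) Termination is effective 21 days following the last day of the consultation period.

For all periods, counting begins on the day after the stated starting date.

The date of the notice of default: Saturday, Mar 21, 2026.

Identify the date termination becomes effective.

Jul 19, 2026

Adding 74 calendar days to Mar 21, 2026 gives Jun 3, 2026, which is the last day of the cure period.
Adding 25 calendar days to Jun 3, 2026 gives Jun 28, 2026, which is the last day of the consultation period.
The date termination becomes effective: 21 calendar days after Jun 28, 2026 is Jul 19, 2026.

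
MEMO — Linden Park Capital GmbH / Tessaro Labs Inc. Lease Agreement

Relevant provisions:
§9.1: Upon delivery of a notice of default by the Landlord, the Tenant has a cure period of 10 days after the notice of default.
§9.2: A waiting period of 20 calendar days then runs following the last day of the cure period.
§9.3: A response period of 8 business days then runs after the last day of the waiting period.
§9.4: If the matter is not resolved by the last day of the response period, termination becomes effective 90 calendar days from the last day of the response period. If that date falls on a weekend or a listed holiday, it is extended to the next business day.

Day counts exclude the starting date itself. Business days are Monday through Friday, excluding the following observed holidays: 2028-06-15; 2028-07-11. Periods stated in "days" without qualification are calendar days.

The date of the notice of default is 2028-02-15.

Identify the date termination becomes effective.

2028-06-26

The last day of the cure period: 10 calendar days after 2028-02-15 is 2028-02-25.
The last day of the waiting period: 20 calendar days after 2028-02-25 is 2028-03-16.
The last day of the response period: 8 business days after Thursday, 2028-03-16, skipping weekends — Mar 17, Mar 20, Mar 21, Mar 22, Mar 23, Mar 24, Mar 27, Mar 28 — lands on Tuesday, 2028-03-28.
The date termination becomes effective: 2028-03-28 + 90 days = 2028-06-26. 2028-06-26 is a Monday and is not a listed holiday, so no roll-forward applies.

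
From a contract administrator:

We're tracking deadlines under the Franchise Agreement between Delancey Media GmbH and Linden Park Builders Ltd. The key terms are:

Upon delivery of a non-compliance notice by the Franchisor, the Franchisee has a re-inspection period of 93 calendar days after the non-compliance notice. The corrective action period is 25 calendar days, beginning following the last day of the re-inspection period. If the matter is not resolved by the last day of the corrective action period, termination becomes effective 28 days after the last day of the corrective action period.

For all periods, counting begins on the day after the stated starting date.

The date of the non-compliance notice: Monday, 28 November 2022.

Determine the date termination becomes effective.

23 April 2023

Adding 93 calendar days to 28 November 2022 gives 1 March 2023, which is the last day of the re-inspection period.
Adding 25 calendar days to 1 March 2023 gives 26 March 2023, which is the last day of the corrective action period.
Adding 28 calendar days to 26 March 2023 gives 23 April 2023, which is the date termination becomes effective.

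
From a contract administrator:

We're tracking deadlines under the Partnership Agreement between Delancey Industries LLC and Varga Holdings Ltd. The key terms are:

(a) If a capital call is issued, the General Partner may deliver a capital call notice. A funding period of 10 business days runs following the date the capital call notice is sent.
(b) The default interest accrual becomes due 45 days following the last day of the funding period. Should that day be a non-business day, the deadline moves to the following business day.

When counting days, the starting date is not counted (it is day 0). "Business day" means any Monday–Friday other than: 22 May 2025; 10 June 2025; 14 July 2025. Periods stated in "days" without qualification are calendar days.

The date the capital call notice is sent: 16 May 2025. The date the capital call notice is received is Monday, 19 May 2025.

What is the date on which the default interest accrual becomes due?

17 July 2025

From Friday, 16 May 2025, 10 business days (May 19, May 20, May 21, May 23, May 26, May 27, May 28, May 29, May 30, Jun 2, skipping weekends and the listed holiday on May 22) brings us to Monday, 2 June 2025, which is the last day of the funding period.
The date on which the default interest accrual becomes due: 2 June 2025 + 45 days = 17 July 2025. 17 July 2025 is a Thursday and is not a listed holiday, so no roll-forward applies.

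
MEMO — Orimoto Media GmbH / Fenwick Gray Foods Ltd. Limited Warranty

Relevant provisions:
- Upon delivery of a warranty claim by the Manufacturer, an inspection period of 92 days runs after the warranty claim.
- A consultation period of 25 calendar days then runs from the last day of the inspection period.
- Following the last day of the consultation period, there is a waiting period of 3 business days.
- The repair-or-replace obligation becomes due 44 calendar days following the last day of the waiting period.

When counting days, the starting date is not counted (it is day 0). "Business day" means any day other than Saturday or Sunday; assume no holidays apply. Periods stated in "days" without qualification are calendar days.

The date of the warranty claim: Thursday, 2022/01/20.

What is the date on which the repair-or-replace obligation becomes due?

The last day of the inspection period: 92 calendar days after 2022/01/20 is 2022/04/22.
The last day of the consultation period: 25 calendar days after 2022/04/22 is 2022/05/17.
The last day of the waiting period: 3 business days after Tuesday, 2022/05/17, skipping weekends — May 18, May 19, May 20 — lands on Friday, 2022/05/20.
The date on which the repair-or-replace obligation becomes due: 2022/05/20 + 44 days = 2022/07/03.

2022/07/03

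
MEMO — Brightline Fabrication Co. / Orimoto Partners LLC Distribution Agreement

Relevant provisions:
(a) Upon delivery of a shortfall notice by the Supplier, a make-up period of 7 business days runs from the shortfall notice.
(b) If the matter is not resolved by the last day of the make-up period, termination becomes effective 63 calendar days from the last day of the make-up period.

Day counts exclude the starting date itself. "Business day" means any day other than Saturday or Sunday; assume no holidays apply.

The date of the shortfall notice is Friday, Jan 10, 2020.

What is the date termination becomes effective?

Mar 24, 2020

From Friday, Jan 10, 2020, 7 business days (Jan 13, Jan 14, Jan 15, Jan 16, Jan 17, Jan 20, Jan 21, skipping weekends) brings us to Tuesday, Jan 21, 2020, which is the last day of the make-up period.
The date termination becomes effective: Jan 21, 2020 + 63 days = Mar 24, 2020.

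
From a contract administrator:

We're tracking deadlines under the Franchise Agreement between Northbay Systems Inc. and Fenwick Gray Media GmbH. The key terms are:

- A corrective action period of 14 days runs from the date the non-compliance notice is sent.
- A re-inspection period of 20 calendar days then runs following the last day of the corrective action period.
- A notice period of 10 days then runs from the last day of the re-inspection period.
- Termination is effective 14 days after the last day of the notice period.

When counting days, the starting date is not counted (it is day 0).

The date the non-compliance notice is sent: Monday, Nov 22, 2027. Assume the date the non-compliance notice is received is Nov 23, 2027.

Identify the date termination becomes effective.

The last day of the corrective action period: Nov 22, 2027 + 14 days = Dec 6, 2027.
The last day of the re-inspection period: 20 calendar days after Dec 6, 2027 is Dec 26, 2027.
The last day of the notice period: 10 calendar days after Dec 26, 2027 is Jan 5, 2028.
The date termination becomes effective: Jan 5, 2028 + 14 days = Jan 19, 2028.

Jan 19, 2028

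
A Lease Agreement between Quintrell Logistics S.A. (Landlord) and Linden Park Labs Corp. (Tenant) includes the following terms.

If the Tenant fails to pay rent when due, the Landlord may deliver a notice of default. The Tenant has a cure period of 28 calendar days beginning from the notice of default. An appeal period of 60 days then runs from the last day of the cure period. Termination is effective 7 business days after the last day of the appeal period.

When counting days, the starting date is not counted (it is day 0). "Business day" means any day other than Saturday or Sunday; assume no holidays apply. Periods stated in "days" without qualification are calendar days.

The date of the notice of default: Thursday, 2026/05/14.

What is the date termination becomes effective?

Adding 28 calendar days to 2026/05/14 gives 2026/06/11, which is the last day of the cure period.
The last day of the appeal period: 60 calendar days after 2026/06/11 is 2026/08/10.
The date termination becomes effective: counting 7 business days from Monday, 2026/08/10 (Aug 11, Aug 12, Aug 13, Aug 14, Aug 17, Aug 18, Aug 19, skipping weekends) reaches Wednesday, 2026/08/19.

2026/08/19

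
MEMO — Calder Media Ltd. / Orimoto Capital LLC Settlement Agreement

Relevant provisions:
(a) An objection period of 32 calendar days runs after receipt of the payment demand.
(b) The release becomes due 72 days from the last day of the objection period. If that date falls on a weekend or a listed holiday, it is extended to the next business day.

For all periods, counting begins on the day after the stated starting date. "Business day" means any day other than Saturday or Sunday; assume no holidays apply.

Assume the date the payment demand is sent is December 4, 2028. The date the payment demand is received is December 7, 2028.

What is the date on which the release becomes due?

March 21, 2029

Adding 32 calendar days to December 7, 2028 gives January 8, 2029, which is the last day of the objection period.
The date on which the release becomes due: 72 calendar days after January 8, 2029 is March 21, 2029. March 21, 2029 is a Wednesday, so no roll-forward applies.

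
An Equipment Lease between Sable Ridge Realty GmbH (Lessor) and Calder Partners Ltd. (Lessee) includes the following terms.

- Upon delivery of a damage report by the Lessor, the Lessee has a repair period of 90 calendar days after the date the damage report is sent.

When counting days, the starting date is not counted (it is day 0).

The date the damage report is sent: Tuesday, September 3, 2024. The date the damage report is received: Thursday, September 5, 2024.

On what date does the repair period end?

December 2, 2024

The last day of the repair period: September 3, 2024 + 90 days = December 2, 2024.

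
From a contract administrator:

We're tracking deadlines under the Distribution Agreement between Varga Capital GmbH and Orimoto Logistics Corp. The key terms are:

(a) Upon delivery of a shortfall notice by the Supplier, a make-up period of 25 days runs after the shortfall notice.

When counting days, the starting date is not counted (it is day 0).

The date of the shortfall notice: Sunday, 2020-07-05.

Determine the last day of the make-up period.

The last day of the make-up period: 2020-07-05 + 25 days = 2020-07-30.

2020-07-30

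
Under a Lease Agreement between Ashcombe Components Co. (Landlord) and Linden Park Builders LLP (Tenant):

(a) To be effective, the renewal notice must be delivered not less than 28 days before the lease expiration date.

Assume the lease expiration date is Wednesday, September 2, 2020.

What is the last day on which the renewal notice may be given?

August 5, 2020

September 2, 2020 minus 28 days is August 5, 2020.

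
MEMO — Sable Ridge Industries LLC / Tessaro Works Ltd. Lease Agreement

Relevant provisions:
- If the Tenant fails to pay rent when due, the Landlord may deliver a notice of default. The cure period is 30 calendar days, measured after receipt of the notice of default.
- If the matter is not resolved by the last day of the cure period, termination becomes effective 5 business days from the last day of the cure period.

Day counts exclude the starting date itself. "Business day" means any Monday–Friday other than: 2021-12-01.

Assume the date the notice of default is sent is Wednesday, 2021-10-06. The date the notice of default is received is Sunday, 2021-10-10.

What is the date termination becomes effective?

2021-11-16

The last day of the cure period: 2021-10-10 + 30 days = 2021-11-09.
The date termination becomes effective: counting 5 business days from Tuesday, 2021-11-09 (Nov 10, Nov 11, Nov 12, Nov 15, Nov 16, skipping weekends) reaches Tuesday, 2021-11-16.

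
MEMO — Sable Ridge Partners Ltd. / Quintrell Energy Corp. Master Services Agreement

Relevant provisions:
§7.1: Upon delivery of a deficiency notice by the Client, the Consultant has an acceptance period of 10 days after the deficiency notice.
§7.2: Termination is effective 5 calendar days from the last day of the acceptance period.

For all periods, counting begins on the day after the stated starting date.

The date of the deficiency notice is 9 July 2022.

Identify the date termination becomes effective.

24 July 2022

Adding 10 calendar days to 9 July 2022 gives 19 July 2022, which is the last day of the acceptance period.
Adding 5 calendar days to 19 July 2022 gives 24 July 2022, which is the date termination becomes effective.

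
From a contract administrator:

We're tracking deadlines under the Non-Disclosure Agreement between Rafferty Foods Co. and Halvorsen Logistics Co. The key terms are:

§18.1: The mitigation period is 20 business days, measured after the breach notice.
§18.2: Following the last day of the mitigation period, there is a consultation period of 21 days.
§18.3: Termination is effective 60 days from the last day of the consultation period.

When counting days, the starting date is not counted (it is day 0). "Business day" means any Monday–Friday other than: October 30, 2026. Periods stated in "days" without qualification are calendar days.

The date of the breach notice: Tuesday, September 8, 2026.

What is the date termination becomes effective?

December 26, 2026

The last day of the mitigation period: 20 business days after Tuesday, September 8, 2026, skipping weekends — Sep 9, Sep 10, Sep 11, Sep 14, …, Oct 2, Oct 5, Oct 6 — lands on Tuesday, October 6, 2026.
The last day of the consultation period: October 6, 2026 + 21 days = October 27, 2026.
Adding 60 calendar days to October 27, 2026 gives December 26, 2026, which is the date termination becomes effective.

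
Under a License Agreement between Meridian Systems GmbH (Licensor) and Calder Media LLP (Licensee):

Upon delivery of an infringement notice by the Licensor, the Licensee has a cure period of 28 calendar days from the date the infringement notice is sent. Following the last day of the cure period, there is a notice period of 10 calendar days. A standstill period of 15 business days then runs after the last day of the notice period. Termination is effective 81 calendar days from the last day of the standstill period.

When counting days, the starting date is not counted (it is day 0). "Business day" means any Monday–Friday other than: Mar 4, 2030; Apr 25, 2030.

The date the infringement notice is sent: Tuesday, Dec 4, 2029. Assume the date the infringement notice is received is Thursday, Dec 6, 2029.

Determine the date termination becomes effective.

Adding 28 calendar days to Dec 4, 2029 gives Jan 1, 2030, which is the last day of the cure period.
The last day of the notice period: 10 calendar days after Jan 1, 2030 is Jan 11, 2030.
From Friday, Jan 11, 2030, 15 business days (Jan 14, Jan 15, Jan 16, Jan 17, …, Jan 30, Jan 31, Feb 1, skipping weekends) brings us to Friday, Feb 1, 2030, which is the last day of the standstill period.
Adding 81 calendar days to Feb 1, 2030 gives Apr 23, 2030, which is the date termination becomes effective.

Apr 23, 2030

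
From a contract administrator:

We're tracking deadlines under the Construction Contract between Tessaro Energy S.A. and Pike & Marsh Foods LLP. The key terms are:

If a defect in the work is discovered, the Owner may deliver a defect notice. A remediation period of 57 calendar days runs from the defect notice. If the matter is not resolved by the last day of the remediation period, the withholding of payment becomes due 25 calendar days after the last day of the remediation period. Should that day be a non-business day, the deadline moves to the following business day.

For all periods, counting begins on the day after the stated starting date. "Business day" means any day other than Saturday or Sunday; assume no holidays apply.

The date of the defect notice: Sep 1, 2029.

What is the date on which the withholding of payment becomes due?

The last day of the remediation period: Sep 1, 2029 + 57 days = Oct 28, 2029.
The date on which the withholding of payment becomes due: 25 calendar days after Oct 28, 2029 is Nov 22, 2029. Nov 22, 2029 is a Thursday, so no roll-forward applies.

Nov 22, 2029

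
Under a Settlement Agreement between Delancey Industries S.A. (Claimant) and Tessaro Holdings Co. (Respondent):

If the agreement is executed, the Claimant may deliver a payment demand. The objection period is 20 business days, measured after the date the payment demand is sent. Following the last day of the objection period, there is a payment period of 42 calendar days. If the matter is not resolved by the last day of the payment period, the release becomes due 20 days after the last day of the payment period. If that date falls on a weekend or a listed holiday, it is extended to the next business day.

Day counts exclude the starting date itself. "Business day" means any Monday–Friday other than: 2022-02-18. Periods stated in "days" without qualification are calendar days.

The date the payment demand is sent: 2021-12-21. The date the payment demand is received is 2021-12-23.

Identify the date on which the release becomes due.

The last day of the objection period: 20 business days after Tuesday, 2021-12-21, skipping weekends — Dec 22, Dec 23, Dec 24, Dec 27, …, Jan 14, Jan 17, Jan 18 — lands on Tuesday, 2022-01-18.
The last day of the payment period: 2022-01-18 + 42 days = 2022-03-01.
The date on which the release becomes due: 2022-03-01 + 20 days = 2022-03-21. 2022-03-21 is a Monday and is not a listed holiday, so no roll-forward applies.

2022-03-21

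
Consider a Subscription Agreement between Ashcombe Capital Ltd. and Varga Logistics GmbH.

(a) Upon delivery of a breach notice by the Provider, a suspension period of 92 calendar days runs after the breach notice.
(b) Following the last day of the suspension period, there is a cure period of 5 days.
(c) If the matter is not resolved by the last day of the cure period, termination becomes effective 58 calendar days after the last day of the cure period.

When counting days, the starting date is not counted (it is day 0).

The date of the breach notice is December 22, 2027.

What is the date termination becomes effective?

The last day of the suspension period: 92 calendar days after December 22, 2027 is March 23, 2028.
The last day of the cure period: March 23, 2028 + 5 days = March 28, 2028.
The date termination becomes effective: March 28, 2028 + 58 days = May 25, 2028.

May 25, 2028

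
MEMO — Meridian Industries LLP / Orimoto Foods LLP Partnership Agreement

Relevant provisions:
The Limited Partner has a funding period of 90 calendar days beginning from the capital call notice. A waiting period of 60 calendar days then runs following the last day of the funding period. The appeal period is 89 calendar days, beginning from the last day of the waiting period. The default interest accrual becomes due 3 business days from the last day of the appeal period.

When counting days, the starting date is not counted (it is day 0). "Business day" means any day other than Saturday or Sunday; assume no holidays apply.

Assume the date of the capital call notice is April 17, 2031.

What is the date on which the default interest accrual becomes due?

The last day of the funding period: April 17, 2031 + 90 days = July 16, 2031.
The last day of the waiting period: 60 calendar days after July 16, 2031 is September 14, 2031.
Adding 89 calendar days to September 14, 2031 gives December 12, 2031, which is the last day of the appeal period.
The date on which the default interest accrual becomes due: 3 business days after Friday, December 12, 2031, skipping weekends — Dec 15, Dec 16, Dec 17 — lands on Wednesday, December 17, 2031.

December 17, 2031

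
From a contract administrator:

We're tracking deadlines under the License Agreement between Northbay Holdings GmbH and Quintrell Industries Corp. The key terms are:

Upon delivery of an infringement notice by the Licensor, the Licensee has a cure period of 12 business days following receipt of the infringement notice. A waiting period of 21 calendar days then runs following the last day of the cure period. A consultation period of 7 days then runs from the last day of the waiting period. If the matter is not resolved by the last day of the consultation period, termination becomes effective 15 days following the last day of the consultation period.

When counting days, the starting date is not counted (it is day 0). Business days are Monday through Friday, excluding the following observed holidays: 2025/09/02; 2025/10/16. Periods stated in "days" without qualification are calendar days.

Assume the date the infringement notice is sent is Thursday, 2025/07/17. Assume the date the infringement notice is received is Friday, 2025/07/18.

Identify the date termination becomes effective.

The last day of the cure period: counting 12 business days from Friday, 2025/07/18 (Jul 21, Jul 22, Jul 23, Jul 24, …, Aug 1, Aug 4, Aug 5, skipping weekends) reaches Tuesday, 2025/08/05.
The last day of the waiting period: 2025/08/05 + 21 days = 2025/08/26.
The last day of the consultation period: 2025/08/26 + 7 days = 2025/09/02.
The date termination becomes effective: 15 calendar days after 2025/09/02 is 2025/09/17.

2025/09/17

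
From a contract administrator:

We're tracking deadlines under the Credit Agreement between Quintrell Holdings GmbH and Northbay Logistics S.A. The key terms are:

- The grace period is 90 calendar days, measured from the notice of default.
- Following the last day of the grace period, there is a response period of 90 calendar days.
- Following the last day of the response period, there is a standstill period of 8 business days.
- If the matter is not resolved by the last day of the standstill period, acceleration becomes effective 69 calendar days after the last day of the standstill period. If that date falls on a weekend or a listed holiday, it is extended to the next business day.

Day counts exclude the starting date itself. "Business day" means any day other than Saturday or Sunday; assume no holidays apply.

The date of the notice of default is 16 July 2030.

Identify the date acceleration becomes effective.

Adding 90 calendar days to 16 July 2030 gives 14 October 2030, which is the last day of the grace period.
Adding 90 calendar days to 14 October 2030 gives 12 January 2031, which is the last day of the response period.
From Sunday, 12 January 2031, 8 business days (Jan 13, Jan 14, Jan 15, Jan 16, Jan 17, Jan 20, Jan 21, Jan 22, skipping weekends) brings us to Wednesday, 22 January 2031, which is the last day of the standstill period.
The date acceleration becomes effective: 69 calendar days after 22 January 2031 is 1 April 2031. 1 April 2031 is a Tuesday, so no roll-forward applies.

1 April 2031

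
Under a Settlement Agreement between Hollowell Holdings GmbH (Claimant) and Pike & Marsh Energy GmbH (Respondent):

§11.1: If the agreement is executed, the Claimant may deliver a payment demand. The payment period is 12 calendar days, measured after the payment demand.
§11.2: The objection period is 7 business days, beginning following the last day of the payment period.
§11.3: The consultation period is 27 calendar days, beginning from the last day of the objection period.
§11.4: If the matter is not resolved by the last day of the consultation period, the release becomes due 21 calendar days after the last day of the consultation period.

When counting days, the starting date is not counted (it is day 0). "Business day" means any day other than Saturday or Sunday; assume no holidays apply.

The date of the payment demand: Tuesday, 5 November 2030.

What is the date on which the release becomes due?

13 January 2031

The last day of the payment period: 12 calendar days after 5 November 2030 is 17 November 2030.
The last day of the objection period: 7 business days after Sunday, 17 November 2030, skipping weekends — Nov 18, Nov 19, Nov 20, Nov 21, Nov 22, Nov 25, Nov 26 — lands on Tuesday, 26 November 2030.
The last day of the consultation period: 27 calendar days after 26 November 2030 is 23 December 2030.
Adding 21 calendar days to 23 December 2030 gives 13 January 2031, which is the date on which the release becomes due.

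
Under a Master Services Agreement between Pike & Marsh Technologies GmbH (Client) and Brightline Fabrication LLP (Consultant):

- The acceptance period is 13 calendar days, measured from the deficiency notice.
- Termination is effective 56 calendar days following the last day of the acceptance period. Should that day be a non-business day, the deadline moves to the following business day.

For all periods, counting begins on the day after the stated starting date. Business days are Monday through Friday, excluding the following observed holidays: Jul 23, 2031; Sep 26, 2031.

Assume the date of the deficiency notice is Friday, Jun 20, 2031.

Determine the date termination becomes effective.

Adding 13 calendar days to Jun 20, 2031 gives Jul 3, 2031, which is the last day of the acceptance period.
The date termination becomes effective: 56 calendar days after Jul 3, 2031 is Aug 28, 2031. Aug 28, 2031 is a Thursday and is not a listed holiday, so no roll-forward applies.

Aug 28, 2031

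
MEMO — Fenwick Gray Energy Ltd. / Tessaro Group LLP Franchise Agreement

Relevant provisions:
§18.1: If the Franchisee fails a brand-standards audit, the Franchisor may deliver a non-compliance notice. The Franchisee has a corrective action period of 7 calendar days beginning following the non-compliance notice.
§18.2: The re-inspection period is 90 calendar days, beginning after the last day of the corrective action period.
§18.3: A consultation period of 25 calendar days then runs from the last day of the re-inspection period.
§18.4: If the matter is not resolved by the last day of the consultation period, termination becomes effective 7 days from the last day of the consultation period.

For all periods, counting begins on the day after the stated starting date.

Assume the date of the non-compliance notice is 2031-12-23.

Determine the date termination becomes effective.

2032-04-30

The last day of the corrective action period: 7 calendar days after 2031-12-23 is 2031-12-30.
Adding 90 calendar days to 2031-12-30 gives 2032-03-29, which is the last day of the re-inspection period.
Adding 25 calendar days to 2032-03-29 gives 2032-04-23, which is the last day of the consultation period.
The date termination becomes effective: 7 calendar days after 2032-04-23 is 2032-04-30.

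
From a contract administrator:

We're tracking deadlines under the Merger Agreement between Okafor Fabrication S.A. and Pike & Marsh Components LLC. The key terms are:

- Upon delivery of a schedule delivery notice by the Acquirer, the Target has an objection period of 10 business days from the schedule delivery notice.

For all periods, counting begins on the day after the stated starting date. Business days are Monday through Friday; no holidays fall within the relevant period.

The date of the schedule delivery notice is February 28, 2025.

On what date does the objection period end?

The last day of the objection period: 10 business days after Friday, February 28, 2025, skipping weekends — Mar 3, Mar 4, Mar 5, Mar 6, Mar 7, Mar 10, Mar 11, Mar 12, Mar 13, Mar 14 — lands on Friday, March 14, 2025.

March 14, 2025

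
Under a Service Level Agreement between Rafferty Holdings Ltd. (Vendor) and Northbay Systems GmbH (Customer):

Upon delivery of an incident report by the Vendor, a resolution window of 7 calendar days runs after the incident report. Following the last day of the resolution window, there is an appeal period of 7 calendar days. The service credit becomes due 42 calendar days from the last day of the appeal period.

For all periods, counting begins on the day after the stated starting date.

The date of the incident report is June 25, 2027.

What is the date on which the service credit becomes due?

The last day of the resolution window: 7 calendar days after June 25, 2027 is July 2, 2027.
The last day of the appeal period: 7 calendar days after July 2, 2027 is July 9, 2027.
The date on which the service credit becomes due: July 9, 2027 + 42 days = August 20, 2027.

August 20, 2027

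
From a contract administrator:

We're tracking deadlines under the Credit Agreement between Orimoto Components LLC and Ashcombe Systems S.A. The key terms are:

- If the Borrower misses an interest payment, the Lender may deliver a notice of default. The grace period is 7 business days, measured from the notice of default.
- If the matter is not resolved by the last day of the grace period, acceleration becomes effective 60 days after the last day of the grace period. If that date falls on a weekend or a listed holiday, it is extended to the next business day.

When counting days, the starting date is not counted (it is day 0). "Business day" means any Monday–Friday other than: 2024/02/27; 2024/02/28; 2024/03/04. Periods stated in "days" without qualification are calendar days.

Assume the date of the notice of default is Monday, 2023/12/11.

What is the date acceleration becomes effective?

2024/02/19

The last day of the grace period: 7 business days after Monday, 2023/12/11, skipping weekends — Dec 12, Dec 13, Dec 14, Dec 15, Dec 18, Dec 19, Dec 20 — lands on Wednesday, 2023/12/20.
The date acceleration becomes effective: 60 calendar days after 2023/12/20 is 2024/02/18. That falls on a Sunday, so it rolls to the next business day, Monday, 2024/02/19.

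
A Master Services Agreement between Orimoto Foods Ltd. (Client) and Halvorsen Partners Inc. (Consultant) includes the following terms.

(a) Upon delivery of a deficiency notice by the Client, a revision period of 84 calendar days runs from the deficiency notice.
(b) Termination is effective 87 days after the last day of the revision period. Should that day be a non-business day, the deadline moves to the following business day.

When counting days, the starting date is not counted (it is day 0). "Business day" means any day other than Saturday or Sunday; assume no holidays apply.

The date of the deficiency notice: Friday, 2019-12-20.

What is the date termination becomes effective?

The last day of the revision period: 2019-12-20 + 84 days = 2020-03-13.
The date termination becomes effective: 2020-03-13 + 87 days = 2020-06-08. 2020-06-08 is a Monday, so no roll-forward applies.

2020-06-08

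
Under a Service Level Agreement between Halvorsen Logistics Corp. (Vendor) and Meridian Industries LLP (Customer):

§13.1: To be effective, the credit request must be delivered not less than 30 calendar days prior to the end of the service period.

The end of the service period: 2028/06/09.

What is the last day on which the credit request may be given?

2028/06/09 minus 30 days is 2028/05/10.

2028/05/10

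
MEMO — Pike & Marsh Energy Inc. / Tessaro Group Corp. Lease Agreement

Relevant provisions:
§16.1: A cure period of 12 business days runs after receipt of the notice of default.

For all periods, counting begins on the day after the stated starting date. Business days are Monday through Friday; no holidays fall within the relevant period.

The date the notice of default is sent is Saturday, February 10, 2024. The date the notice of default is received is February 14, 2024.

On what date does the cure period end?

March 1, 2024

From Wednesday, February 14, 2024, 12 business days (Feb 15, Feb 16, Feb 19, Feb 20, …, Feb 28, Feb 29, Mar 1, skipping weekends) brings us to Friday, March 1, 2024, which is the last day of the cure period.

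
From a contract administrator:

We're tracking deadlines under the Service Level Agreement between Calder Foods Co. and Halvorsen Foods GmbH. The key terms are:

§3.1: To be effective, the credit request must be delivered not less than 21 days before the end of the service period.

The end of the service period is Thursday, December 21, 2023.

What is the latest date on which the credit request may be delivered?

Counting back 21 calendar days from December 21, 2023 gives November 30, 2023.

November 30, 2023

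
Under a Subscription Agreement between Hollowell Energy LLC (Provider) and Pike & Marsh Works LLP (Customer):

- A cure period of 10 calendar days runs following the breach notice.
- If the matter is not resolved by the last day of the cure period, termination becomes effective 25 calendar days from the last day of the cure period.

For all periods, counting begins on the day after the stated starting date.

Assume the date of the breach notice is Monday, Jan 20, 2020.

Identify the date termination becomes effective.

The last day of the cure period: 10 calendar days after Jan 20, 2020 is Jan 30, 2020.
Adding 25 calendar days to Jan 30, 2020 gives Feb 24, 2020, which is the date termination becomes effective.

Feb 24, 2020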